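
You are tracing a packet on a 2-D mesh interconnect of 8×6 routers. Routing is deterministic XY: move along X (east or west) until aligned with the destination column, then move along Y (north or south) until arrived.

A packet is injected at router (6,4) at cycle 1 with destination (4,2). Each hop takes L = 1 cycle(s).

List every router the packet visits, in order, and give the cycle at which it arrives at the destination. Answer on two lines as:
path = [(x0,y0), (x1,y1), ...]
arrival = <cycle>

path = [(6,4), (5,4), (4,4), (4,3), (4,2)]
arrival = 5

#0 — 6,4 | c1
#1 — 5,4 | c2 | W
#2 — 4,4 | c3 | W
#3 — 4,3 | c4 | S
#4 — 4,2 | c5 | S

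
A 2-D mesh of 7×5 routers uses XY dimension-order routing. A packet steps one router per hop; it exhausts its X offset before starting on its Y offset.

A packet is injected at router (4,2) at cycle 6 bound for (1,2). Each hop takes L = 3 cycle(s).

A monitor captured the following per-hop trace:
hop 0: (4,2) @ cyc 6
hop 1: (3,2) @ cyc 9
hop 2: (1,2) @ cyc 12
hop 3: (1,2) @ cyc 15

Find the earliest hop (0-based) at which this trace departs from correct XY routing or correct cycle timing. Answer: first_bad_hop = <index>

[1] (-1,+0) / 3c ⇒ ok
[2] (-2,+0) / 3c ⇒ BAD: non-unit step

first_bad_hop = 2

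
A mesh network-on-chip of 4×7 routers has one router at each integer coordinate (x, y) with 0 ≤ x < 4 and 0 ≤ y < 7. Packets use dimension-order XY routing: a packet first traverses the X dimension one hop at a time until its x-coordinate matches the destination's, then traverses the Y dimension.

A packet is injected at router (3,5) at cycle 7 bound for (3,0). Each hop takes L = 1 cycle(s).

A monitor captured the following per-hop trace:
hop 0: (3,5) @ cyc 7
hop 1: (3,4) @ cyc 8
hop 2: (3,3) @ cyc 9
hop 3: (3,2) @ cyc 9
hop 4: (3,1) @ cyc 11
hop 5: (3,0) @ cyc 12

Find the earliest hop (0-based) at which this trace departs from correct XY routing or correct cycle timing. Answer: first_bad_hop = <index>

first_bad_hop = 3

check 1→ d=(0,-1) cyc+1: ok
check 2→ d=(0,-1) cyc+1: ok
check 3→ d=(0,-1) cyc+0: BAD: Δcyc=0≠L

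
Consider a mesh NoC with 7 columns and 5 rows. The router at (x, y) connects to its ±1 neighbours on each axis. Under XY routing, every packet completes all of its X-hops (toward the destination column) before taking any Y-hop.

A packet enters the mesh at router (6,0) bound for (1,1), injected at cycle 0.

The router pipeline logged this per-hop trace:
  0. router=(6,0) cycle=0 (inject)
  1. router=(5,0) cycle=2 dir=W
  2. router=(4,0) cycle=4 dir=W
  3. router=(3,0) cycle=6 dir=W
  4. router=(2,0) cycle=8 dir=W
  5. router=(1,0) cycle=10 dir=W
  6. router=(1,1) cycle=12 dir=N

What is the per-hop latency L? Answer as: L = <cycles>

L = 2

From hop 0 (0) to hop 1 (2): +2 cycles.
Per-hop latency L = Δcyc = 2.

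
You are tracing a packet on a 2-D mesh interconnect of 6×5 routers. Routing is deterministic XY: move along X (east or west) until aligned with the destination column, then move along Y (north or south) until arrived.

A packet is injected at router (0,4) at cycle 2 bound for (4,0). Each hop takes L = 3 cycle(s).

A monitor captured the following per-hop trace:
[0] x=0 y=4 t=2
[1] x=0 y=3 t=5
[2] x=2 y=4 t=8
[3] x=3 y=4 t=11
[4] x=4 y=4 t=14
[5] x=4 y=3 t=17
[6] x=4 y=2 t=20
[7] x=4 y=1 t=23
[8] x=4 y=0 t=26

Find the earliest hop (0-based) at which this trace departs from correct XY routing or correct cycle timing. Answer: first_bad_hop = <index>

  1: Δx=+0 Δy=-1 Δt=3 [BAD: Y-move but x=0≠4]

first_bad_hop = 1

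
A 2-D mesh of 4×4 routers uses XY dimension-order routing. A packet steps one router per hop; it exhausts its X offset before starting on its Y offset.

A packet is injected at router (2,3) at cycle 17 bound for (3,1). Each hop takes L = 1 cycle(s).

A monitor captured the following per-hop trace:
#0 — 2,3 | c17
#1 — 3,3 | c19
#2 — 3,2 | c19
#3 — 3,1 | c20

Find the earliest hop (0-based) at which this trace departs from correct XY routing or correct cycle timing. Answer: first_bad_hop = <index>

first_bad_hop = 1

  1: Δx=+1 Δy=+0 Δt=2 [BAD: Δcyc=2≠L]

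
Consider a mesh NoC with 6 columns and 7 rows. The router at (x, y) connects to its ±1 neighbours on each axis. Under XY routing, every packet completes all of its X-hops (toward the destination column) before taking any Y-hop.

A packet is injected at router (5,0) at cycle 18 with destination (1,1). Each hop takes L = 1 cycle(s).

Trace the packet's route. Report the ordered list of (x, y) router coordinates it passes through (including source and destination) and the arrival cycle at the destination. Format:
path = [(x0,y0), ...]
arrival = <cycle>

path = [(5,0), (4,0), (3,0), (2,0), (1,0), (1,1)]
arrival = 23

hop 0: (5,0) @ cyc 18
hop 1: (4,0) @ cyc 19  [W]
hop 2: (3,0) @ cyc 20  [W]
hop 3: (2,0) @ cyc 21  [W]
hop 4: (1,0) @ cyc 22  [W]
hop 5: (1,1) @ cyc 23  [N]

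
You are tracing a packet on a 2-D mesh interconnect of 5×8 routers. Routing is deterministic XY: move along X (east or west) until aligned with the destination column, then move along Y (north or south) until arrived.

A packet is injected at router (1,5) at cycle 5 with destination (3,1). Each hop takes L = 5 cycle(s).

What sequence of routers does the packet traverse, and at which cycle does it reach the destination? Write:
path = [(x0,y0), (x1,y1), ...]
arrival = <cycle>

path = [(1,5), (2,5), (3,5), (3,4), (3,3), (3,2), (3,1)]
arrival = 35

#0 — 1,5 | c5
#1 — 2,5 | c10 | E
#2 — 3,5 | c15 | E
#3 — 3,4 | c20 | S
#4 — 3,3 | c25 | S
#5 — 3,2 | c30 | S
#6 — 3,1 | c35 | S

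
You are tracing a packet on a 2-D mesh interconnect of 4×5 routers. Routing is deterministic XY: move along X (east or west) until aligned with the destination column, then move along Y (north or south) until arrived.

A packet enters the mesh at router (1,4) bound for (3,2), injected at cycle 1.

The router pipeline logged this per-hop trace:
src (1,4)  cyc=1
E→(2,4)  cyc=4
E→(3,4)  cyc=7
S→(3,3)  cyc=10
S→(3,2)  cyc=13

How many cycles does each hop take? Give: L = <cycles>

From hop 0 (1) to hop 1 (4): +3 cycles.
Per-hop latency L = Δcyc = 3.

L = 3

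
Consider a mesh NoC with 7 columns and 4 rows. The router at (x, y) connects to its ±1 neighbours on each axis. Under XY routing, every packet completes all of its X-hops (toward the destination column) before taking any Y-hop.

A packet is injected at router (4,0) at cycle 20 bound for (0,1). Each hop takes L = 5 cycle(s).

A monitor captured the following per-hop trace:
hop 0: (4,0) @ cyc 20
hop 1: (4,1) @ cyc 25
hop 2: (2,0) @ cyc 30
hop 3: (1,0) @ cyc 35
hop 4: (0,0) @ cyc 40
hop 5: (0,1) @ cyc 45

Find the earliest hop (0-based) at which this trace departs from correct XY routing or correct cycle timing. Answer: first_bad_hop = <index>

[1] (+0,+1) / 5c ⇒ BAD: Y-move but x=4≠0

first_bad_hop = 1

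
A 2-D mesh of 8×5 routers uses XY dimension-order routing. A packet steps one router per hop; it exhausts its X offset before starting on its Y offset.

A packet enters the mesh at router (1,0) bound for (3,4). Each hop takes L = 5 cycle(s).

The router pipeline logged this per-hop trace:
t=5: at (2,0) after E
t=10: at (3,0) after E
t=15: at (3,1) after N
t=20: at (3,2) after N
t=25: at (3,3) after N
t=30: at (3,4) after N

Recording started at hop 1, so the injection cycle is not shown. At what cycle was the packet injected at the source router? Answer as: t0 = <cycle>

The first recorded entry is hop 1 at cycle 5.
t0 = cyc[1] − L = 5 − 5 = 0.

t0 = 0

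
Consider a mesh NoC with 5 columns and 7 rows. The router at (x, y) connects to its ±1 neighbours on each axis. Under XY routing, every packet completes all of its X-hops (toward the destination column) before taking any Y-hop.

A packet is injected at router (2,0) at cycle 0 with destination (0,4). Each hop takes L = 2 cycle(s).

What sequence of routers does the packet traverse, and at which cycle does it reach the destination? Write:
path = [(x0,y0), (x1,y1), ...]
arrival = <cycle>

path = [(2,0), (1,0), (0,0), (0,1), (0,2), (0,3), (0,4)]
arrival = 12

  0. router=(2,0) cycle=0 (inject)
  1. router=(1,0) cycle=2 dir=W
  2. router=(0,0) cycle=4 dir=W
  3. router=(0,1) cycle=6 dir=N
  4. router=(0,2) cycle=8 dir=N
  5. router=(0,3) cycle=10 dir=N
  6. router=(0,4) cycle=12 dir=N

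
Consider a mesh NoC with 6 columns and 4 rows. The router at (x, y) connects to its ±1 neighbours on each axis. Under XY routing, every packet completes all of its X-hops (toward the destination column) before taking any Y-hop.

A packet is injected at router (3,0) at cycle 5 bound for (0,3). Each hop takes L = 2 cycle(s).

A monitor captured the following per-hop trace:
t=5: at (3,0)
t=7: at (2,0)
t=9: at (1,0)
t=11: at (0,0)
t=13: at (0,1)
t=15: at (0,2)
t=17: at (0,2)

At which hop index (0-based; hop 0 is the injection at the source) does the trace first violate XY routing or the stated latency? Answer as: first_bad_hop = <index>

hop 1: step (-1,+0), +2 cyc — ok
hop 2: step (-1,+0), +2 cyc — ok
hop 3: step (-1,+0), +2 cyc — ok
hop 4: step (+0,+1), +2 cyc — ok
hop 5: step (+0,+1), +2 cyc — ok
hop 6: step (+0,+0), +2 cyc — BAD: non-unit step

first_bad_hop = 6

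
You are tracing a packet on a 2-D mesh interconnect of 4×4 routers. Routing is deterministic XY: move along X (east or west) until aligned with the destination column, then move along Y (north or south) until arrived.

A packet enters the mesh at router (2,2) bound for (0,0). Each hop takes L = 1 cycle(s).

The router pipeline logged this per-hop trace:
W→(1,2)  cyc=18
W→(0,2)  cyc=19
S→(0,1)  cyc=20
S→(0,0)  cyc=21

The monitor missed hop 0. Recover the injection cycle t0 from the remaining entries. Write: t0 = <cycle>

cyc[1] = 18 and cyc[k] = t0 + k·L for every k.
So t0 = 18 − 1·1 = 17.

t0 = 17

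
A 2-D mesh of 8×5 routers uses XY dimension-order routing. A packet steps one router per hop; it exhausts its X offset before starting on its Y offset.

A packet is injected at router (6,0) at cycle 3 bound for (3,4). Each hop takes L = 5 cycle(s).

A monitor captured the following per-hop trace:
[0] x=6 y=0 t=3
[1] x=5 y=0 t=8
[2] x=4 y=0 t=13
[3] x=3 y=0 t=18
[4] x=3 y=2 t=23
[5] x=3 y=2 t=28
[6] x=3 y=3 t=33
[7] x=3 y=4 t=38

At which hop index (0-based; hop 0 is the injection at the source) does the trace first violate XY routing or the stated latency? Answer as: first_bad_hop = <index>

hop 1: step (-1,+0), +5 cyc — ok
hop 2: step (-1,+0), +5 cyc — ok
hop 3: step (-1,+0), +5 cyc — ok
hop 4: step (+0,+2), +5 cyc — BAD: non-unit step

first_bad_hop = 4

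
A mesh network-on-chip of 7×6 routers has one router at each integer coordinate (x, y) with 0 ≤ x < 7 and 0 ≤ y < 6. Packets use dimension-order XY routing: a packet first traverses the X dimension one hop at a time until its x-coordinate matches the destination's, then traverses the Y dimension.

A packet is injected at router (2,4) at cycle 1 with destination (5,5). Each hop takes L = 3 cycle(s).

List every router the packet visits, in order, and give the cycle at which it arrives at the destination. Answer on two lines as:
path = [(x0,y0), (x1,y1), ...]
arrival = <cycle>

path = [(2,4), (3,4), (4,4), (5,4), (5,5)]
arrival = 13

[0] x=2 y=4 t=1
[1] x=3 y=4 t=4 →E
[2] x=4 y=4 t=7 →E
[3] x=5 y=4 t=10 →E
[4] x=5 y=5 t=13 →N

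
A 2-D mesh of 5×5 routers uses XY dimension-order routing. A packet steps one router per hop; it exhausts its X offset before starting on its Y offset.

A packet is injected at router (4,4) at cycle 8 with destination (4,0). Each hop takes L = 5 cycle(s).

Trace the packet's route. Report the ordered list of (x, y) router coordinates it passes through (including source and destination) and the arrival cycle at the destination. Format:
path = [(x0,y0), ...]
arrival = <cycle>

hop 0: (4,4) @ cyc 8
hop 1: (4,3) @ cyc 13  [S]
hop 2: (4,2) @ cyc 18  [S]
hop 3: (4,1) @ cyc 23  [S]
hop 4: (4,0) @ cyc 28  [S]

path = [(4,4), (4,3), (4,2), (4,1), (4,0)]
arrival = 28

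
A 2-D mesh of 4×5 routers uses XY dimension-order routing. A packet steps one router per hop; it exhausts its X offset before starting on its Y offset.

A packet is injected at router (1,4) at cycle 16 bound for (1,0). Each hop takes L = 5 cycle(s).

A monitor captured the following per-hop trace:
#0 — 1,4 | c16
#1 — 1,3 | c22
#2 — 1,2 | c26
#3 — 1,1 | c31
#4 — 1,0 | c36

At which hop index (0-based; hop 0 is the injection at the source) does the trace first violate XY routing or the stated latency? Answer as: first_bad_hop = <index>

first_bad_hop = 1

[1] (+0,-1) / 6c ⇒ BAD: Δcyc=6≠L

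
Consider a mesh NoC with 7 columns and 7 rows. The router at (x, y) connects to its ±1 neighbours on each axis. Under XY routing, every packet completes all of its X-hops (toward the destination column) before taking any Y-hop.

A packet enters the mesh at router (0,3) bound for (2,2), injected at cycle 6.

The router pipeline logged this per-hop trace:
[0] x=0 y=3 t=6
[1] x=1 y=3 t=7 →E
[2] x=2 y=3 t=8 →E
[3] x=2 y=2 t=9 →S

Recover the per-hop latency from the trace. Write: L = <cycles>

Between hops 0 and 1 the cycle counter advances 7 − 6 = 1.
Per-hop latency L = Δcyc = 1.

L = 1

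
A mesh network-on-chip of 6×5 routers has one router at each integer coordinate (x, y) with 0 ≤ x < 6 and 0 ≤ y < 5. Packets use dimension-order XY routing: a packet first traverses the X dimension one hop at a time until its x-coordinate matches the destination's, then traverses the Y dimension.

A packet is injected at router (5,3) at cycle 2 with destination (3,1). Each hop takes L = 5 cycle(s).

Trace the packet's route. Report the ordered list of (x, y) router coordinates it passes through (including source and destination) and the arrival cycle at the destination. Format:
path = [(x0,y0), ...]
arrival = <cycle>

path = [(5,3), (4,3), (3,3), (3,2), (3,1)]
arrival = 22

#0 — 5,3 | c2
#1 — 4,3 | c7 | W
#2 — 3,3 | c12 | W
#3 — 3,2 | c17 | S
#4 — 3,1 | c22 | S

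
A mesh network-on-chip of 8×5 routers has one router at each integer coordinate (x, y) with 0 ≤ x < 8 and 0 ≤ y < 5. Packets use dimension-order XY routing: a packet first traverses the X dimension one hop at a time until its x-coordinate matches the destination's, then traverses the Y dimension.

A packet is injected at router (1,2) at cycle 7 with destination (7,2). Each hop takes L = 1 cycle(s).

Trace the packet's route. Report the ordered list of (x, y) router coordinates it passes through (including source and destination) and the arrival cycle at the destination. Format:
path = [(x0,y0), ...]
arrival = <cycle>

path = [(1,2), (2,2), (3,2), (4,2), (5,2), (6,2), (7,2)]
arrival = 13

#0 — 1,2 | c7
#1 — 2,2 | c8 | E
#2 — 3,2 | c9 | E
#3 — 4,2 | c10 | E
#4 — 5,2 | c11 | E
#5 — 6,2 | c12 | E
#6 — 7,2 | c13 | E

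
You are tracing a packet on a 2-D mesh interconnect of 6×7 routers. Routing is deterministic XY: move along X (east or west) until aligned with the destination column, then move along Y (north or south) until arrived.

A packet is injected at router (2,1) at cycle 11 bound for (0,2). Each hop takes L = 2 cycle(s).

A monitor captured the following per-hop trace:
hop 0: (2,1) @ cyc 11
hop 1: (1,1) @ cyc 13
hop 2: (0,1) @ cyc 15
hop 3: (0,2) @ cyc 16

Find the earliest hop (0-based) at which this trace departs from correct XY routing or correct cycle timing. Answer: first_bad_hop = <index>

first_bad_hop = 3

check 1→ d=(-1,0) cyc+2: ok
check 2→ d=(-1,0) cyc+2: ok
check 3→ d=(0,1) cyc+1: BAD: Δcyc=1≠L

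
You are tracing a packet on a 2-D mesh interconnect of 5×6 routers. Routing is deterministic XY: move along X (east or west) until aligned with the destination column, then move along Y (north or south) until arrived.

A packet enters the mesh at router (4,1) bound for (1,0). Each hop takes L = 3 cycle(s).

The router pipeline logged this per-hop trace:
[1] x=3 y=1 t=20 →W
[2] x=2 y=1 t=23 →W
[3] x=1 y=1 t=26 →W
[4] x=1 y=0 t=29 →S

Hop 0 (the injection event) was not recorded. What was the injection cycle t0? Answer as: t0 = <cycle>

t0 = 17

At hop 1 the cycle is 20; in general cyc_k = t0 + kL.
Therefore t0 = 20 − L = 17.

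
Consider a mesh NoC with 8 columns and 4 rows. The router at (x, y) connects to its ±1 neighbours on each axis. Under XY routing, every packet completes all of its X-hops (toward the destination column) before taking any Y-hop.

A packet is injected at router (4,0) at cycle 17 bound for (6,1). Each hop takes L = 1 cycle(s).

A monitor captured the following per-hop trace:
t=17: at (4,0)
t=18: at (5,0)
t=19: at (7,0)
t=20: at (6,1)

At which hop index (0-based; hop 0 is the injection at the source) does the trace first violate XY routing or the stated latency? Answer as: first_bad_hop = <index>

first_bad_hop = 2

hop 1: step (+1,+0), +1 cyc — ok
hop 2: step (+2,+0), +1 cyc — BAD: non-unit step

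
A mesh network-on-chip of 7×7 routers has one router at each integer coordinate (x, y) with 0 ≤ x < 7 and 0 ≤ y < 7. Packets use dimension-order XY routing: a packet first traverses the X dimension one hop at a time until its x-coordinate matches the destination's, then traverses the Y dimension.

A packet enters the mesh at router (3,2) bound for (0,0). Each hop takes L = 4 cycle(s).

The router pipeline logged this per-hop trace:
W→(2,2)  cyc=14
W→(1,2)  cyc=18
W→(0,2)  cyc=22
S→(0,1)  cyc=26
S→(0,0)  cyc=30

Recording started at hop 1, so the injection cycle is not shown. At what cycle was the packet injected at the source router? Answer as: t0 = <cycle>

t0 = 10

The first recorded entry is hop 1 at cycle 14.
t0 = cyc[1] − L = 14 − 4 = 10.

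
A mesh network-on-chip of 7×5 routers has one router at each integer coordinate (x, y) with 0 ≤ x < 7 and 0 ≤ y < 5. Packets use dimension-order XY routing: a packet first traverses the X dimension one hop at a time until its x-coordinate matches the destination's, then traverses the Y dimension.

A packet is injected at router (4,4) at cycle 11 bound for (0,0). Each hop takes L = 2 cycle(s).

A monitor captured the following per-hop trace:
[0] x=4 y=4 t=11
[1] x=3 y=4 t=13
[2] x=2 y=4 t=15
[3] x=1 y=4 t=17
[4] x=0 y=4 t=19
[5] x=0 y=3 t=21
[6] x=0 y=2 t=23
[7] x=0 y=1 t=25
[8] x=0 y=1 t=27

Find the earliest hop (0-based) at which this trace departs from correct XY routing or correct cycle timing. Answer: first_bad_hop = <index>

[1] (-1,+0) / 2c ⇒ ok
[2] (-1,+0) / 2c ⇒ ok
[3] (-1,+0) / 2c ⇒ ok
[4] (-1,+0) / 2c ⇒ ok
[5] (+0,-1) / 2c ⇒ ok
[6] (+0,-1) / 2c ⇒ ok
[7] (+0,-1) / 2c ⇒ ok
[8] (+0,+0) / 2c ⇒ BAD: non-unit step

first_bad_hop = 8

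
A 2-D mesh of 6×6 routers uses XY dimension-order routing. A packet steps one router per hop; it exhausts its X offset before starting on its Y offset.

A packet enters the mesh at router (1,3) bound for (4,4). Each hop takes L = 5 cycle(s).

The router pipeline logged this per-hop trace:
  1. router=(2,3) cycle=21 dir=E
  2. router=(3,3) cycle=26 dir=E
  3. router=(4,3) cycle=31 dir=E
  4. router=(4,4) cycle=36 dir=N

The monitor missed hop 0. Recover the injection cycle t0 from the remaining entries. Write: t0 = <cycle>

t0 = 16

At hop 1 the cycle is 21; in general cyc_k = t0 + kL.
t0 = cyc[1] − L = 21 − 5 = 16.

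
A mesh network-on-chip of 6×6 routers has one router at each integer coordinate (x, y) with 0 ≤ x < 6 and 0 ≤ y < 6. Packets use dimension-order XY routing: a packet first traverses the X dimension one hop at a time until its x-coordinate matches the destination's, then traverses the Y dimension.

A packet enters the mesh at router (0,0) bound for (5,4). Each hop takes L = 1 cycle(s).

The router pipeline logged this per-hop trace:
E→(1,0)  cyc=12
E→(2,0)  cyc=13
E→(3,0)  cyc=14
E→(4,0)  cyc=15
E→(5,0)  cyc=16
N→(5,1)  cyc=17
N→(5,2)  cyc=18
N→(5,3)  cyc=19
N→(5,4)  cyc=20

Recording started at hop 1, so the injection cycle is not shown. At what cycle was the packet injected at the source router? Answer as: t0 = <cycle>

t0 = 11

Hop 1 reached at cycle 12; hop k is at t0 + k·L.
t0 = cyc[1] − L = 12 − 1 = 11.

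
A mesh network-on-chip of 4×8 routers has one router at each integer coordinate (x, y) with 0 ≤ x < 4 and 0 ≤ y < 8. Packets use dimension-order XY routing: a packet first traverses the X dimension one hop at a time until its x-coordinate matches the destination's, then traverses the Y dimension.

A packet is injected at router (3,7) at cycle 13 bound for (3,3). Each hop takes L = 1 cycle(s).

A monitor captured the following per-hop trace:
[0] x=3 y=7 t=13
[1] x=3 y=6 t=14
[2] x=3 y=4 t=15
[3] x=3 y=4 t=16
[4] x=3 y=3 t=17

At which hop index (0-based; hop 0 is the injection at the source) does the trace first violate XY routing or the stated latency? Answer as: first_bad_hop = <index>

check 1→ d=(0,-1) cyc+1: ok
check 2→ d=(0,-2) cyc+1: BAD: non-unit step

first_bad_hop = 2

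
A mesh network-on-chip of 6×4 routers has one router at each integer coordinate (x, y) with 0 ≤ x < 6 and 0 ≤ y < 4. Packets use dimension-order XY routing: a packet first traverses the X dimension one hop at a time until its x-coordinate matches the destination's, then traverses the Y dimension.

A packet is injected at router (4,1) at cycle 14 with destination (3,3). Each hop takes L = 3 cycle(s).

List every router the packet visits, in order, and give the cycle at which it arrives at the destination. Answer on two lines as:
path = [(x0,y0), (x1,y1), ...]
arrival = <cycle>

src (4,1)  cyc=14
W→(3,1)  cyc=17
N→(3,2)  cyc=20
N→(3,3)  cyc=23

path = [(4,1), (3,1), (3,2), (3,3)]
arrival = 23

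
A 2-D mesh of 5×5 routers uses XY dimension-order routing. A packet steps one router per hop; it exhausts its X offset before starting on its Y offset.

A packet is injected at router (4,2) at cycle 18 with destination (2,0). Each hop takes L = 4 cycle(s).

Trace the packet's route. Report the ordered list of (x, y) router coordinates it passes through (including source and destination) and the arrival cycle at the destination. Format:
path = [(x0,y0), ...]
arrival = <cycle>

#0 — 4,2 | c18
#1 — 3,2 | c22 | W
#2 — 2,2 | c26 | W
#3 — 2,1 | c30 | S
#4 — 2,0 | c34 | S

path = [(4,2), (3,2), (2,2), (2,1), (2,0)]
arrival = 34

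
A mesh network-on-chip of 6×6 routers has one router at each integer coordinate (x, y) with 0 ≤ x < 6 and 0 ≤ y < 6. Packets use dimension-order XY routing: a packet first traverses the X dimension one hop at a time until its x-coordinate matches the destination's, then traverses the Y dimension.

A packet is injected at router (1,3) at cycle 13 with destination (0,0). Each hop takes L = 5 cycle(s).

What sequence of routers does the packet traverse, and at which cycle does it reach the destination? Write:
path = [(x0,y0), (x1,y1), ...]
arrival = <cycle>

src (1,3)  cyc=13
W→(0,3)  cyc=18
S→(0,2)  cyc=23
S→(0,1)  cyc=28
S→(0,0)  cyc=33

path = [(1,3), (0,3), (0,2), (0,1), (0,0)]
arrival = 33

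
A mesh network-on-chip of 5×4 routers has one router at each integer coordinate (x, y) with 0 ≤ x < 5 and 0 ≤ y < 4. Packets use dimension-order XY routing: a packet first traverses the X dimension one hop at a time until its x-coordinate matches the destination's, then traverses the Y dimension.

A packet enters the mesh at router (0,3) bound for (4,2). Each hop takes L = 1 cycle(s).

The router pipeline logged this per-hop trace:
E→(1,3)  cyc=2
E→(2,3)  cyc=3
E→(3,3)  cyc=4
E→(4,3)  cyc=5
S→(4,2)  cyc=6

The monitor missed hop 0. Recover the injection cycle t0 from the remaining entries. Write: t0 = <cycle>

t0 = 1

Hop 1 reached at cycle 2; hop k is at t0 + k·L.
Subtract one hop: t0 = 2 − 1 = 1.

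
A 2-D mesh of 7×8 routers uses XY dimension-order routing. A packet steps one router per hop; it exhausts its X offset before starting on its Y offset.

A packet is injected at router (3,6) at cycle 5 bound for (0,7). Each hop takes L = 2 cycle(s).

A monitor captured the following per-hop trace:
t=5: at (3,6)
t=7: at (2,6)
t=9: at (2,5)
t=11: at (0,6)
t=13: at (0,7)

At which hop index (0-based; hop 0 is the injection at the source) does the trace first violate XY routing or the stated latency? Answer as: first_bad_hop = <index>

  1: Δx=-1 Δy=+0 Δt=2 [ok]
  2: Δx=+0 Δy=-1 Δt=2 [BAD: Y-move but x=2≠0]

first_bad_hop = 2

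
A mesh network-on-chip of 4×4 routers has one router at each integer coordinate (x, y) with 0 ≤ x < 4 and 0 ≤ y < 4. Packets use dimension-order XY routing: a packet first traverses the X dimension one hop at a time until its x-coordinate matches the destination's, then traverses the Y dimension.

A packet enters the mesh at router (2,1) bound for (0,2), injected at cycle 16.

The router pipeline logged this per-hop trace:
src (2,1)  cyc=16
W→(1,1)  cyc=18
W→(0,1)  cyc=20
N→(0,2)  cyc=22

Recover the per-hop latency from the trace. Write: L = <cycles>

L = 2

From hop 0 (16) to hop 1 (18): +2 cycles.
One hop costs L cycles, so L = 2.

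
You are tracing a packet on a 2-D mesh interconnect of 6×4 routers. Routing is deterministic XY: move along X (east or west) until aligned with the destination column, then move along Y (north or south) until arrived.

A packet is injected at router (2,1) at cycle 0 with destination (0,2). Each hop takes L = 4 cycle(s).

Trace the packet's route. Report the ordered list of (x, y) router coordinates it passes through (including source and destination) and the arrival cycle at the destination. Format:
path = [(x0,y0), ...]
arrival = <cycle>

path = [(2,1), (1,1), (0,1), (0,2)]
arrival = 12

t=0: at (2,1)
t=4: at (1,1) after W
t=8: at (0,1) after W
t=12: at (0,2) after N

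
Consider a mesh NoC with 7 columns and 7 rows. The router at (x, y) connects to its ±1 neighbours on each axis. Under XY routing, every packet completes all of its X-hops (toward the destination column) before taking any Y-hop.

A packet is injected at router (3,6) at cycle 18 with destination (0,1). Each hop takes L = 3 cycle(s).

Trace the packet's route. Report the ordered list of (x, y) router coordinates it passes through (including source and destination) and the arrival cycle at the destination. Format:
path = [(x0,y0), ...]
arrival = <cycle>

#0 — 3,6 | c18
#1 — 2,6 | c21 | W
#2 — 1,6 | c24 | W
#3 — 0,6 | c27 | W
#4 — 0,5 | c30 | S
#5 — 0,4 | c33 | S
#6 — 0,3 | c36 | S
#7 — 0,2 | c39 | S
#8 — 0,1 | c42 | S

path = [(3,6), (2,6), (1,6), (0,6), (0,5), (0,4), (0,3), (0,2), (0,1)]
arrival = 42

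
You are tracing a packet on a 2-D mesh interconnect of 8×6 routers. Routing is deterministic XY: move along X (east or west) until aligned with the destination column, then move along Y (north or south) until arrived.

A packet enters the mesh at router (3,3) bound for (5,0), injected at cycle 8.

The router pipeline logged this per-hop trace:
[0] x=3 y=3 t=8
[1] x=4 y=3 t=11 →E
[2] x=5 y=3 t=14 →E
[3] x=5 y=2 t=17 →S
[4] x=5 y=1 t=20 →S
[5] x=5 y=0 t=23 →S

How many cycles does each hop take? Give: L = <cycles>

Between hops 0 and 1 the cycle counter advances 11 − 8 = 3.
One hop costs L cycles, so L = 3.

L = 3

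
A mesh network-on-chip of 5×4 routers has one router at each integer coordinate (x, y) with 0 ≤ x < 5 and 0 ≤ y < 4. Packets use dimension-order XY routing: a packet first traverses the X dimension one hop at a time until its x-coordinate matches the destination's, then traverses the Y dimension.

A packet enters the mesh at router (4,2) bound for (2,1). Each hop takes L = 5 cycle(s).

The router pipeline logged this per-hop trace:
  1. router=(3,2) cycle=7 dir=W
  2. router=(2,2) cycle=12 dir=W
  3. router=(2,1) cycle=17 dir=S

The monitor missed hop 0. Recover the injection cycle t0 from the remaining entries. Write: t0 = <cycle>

t0 = 2

Hop 1 reached at cycle 7; hop k is at t0 + k·L.
t0 = cyc[1] − L = 7 − 5 = 2.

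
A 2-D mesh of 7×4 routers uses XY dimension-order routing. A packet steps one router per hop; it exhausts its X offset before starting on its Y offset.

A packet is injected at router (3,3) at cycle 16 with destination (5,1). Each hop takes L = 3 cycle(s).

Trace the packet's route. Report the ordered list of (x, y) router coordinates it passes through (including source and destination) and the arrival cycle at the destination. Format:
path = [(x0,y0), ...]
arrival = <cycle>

path = [(3,3), (4,3), (5,3), (5,2), (5,1)]
arrival = 28

hop 0: (3,3) @ cyc 16
hop 1: (4,3) @ cyc 19  [E]
hop 2: (5,3) @ cyc 22  [E]
hop 3: (5,2) @ cyc 25  [S]
hop 4: (5,1) @ cyc 28  [S]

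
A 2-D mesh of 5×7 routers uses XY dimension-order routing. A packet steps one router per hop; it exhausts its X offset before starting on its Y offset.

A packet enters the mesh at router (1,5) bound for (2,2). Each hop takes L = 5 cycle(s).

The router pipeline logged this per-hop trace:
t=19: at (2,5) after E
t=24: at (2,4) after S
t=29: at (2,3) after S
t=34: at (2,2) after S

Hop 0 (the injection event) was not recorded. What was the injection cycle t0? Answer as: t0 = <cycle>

At hop 1 the cycle is 19; in general cyc_k = t0 + kL.
Subtract one hop: t0 = 19 − 5 = 14.

t0 = 14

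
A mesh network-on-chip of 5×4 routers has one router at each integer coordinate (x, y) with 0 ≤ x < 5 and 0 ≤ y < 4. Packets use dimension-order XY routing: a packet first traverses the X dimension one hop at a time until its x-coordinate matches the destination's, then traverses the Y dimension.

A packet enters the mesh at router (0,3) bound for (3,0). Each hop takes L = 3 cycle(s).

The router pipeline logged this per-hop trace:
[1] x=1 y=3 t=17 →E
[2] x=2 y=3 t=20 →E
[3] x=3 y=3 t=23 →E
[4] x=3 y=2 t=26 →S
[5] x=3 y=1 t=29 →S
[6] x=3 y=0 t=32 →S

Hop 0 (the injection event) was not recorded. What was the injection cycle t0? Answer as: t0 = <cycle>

t0 = 14

The first recorded entry is hop 1 at cycle 17.
So t0 = 17 − 1·3 = 14.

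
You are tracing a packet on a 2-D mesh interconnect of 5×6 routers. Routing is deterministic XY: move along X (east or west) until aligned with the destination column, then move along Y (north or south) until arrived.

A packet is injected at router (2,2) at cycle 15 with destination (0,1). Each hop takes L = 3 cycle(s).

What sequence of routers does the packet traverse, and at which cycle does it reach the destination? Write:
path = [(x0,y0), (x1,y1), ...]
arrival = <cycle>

path = [(2,2), (1,2), (0,2), (0,1)]
arrival = 24

src (2,2)  cyc=15
W→(1,2)  cyc=18
W→(0,2)  cyc=21
S→(0,1)  cyc=24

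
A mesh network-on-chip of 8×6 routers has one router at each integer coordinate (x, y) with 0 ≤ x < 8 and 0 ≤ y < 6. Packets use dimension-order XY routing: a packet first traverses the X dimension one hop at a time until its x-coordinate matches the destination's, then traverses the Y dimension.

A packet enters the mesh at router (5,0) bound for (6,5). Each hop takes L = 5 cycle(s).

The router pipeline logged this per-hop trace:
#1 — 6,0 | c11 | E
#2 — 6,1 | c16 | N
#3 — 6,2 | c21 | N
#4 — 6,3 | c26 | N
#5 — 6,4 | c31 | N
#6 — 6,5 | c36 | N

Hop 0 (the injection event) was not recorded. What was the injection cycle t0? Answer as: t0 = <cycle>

The first recorded entry is hop 1 at cycle 11.
t0 = cyc[1] − L = 11 − 5 = 6.

t0 = 6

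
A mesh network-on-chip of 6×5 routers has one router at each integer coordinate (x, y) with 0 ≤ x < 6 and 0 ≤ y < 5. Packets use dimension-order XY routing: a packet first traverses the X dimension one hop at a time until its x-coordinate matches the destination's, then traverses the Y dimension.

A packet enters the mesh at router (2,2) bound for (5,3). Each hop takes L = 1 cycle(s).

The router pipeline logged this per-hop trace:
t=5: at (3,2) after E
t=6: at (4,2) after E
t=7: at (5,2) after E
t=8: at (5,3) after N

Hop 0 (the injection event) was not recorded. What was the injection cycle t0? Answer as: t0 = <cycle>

The first recorded entry is hop 1 at cycle 5.
So t0 = 5 − 1·1 = 4.

t0 = 4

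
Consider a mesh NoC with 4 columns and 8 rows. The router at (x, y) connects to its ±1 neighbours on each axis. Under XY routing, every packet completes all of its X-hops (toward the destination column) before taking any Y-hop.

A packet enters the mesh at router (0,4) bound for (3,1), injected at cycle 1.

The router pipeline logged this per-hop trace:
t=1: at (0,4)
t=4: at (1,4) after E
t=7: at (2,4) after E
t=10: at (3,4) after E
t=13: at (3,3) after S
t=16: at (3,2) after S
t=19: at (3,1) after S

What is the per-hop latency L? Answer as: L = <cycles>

L = 3

From hop 0 (1) to hop 1 (4): +3 cycles.
One hop costs L cycles, so L = 3.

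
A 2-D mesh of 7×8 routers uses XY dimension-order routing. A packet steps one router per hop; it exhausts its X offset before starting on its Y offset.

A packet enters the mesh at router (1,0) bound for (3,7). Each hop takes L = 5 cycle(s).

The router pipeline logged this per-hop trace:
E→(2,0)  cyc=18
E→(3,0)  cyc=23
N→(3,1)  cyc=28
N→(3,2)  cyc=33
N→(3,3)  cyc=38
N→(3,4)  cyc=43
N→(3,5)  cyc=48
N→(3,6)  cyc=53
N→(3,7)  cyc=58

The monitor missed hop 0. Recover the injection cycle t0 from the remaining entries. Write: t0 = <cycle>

t0 = 13

At hop 1 the cycle is 18; in general cyc_k = t0 + kL.
Therefore t0 = 18 − L = 13.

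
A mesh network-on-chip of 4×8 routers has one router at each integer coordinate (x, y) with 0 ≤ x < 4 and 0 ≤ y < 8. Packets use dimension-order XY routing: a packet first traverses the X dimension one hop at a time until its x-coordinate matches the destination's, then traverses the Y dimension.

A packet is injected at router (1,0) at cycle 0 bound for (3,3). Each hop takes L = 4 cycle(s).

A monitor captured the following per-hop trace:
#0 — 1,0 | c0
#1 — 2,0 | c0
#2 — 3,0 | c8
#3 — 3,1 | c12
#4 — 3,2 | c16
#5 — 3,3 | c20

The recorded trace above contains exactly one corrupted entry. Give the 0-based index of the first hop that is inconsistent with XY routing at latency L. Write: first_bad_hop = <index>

check 1→ d=(1,0) cyc+0: BAD: Δcyc=0≠L

first_bad_hop = 1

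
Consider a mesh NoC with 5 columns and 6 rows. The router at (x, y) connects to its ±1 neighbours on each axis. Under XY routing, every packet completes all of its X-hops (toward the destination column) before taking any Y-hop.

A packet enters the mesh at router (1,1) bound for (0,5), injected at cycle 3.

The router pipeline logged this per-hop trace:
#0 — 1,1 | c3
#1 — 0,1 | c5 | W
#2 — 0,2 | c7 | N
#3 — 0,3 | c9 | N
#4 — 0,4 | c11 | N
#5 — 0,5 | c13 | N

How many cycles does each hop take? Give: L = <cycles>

L = 2

Δcyc across hop 0→1: 5 − 3 = 2.
One hop costs L cycles, so L = 2.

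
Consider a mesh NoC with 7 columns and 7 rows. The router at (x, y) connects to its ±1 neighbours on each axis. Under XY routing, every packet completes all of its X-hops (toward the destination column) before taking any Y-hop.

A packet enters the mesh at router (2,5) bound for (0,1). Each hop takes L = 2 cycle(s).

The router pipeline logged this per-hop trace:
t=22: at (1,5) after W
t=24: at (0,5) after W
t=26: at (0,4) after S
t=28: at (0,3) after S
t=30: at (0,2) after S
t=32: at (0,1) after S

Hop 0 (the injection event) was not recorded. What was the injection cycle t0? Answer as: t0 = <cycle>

cyc[1] = 22 and cyc[k] = t0 + k·L for every k.
t0 = cyc[1] − L = 22 − 2 = 20.

t0 = 20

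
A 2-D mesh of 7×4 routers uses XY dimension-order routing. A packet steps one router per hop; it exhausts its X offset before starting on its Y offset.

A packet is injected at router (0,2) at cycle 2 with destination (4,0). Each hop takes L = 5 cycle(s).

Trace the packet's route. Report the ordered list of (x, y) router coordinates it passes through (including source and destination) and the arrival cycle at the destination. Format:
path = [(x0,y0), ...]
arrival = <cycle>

hop 0: (0,2) @ cyc 2
hop 1: (1,2) @ cyc 7  [E]
hop 2: (2,2) @ cyc 12  [E]
hop 3: (3,2) @ cyc 17  [E]
hop 4: (4,2) @ cyc 22  [E]
hop 5: (4,1) @ cyc 27  [S]
hop 6: (4,0) @ cyc 32  [S]

path = [(0,2), (1,2), (2,2), (3,2), (4,2), (4,1), (4,0)]
arrival = 32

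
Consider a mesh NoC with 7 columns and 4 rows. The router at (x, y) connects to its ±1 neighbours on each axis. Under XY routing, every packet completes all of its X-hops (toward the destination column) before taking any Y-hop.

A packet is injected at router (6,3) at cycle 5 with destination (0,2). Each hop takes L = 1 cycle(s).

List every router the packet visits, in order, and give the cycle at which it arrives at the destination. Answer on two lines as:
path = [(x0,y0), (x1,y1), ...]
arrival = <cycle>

path = [(6,3), (5,3), (4,3), (3,3), (2,3), (1,3), (0,3), (0,2)]
arrival = 12

#0 — 6,3 | c5
#1 — 5,3 | c6 | W
#2 — 4,3 | c7 | W
#3 — 3,3 | c8 | W
#4 — 2,3 | c9 | W
#5 — 1,3 | c10 | W
#6 — 0,3 | c11 | W
#7 — 0,2 | c12 | S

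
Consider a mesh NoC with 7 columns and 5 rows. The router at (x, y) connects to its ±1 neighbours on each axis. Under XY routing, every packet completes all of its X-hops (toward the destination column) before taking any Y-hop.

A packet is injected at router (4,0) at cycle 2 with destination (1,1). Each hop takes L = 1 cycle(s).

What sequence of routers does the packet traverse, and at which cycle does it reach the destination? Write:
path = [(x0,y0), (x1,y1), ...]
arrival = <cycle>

  0. router=(4,0) cycle=2 (inject)
  1. router=(3,0) cycle=3 dir=W
  2. router=(2,0) cycle=4 dir=W
  3. router=(1,0) cycle=5 dir=W
  4. router=(1,1) cycle=6 dir=N

path = [(4,0), (3,0), (2,0), (1,0), (1,1)]
arrival = 6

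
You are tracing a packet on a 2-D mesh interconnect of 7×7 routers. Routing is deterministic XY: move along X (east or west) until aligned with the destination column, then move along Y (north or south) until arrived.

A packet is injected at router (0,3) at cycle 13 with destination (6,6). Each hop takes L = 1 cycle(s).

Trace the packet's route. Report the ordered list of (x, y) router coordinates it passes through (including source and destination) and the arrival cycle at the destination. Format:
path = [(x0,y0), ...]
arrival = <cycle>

path = [(0,3), (1,3), (2,3), (3,3), (4,3), (5,3), (6,3), (6,4), (6,5), (6,6)]
arrival = 22

  0. router=(0,3) cycle=13 (inject)
  1. router=(1,3) cycle=14 dir=E
  2. router=(2,3) cycle=15 dir=E
  3. router=(3,3) cycle=16 dir=E
  4. router=(4,3) cycle=17 dir=E
  5. router=(5,3) cycle=18 dir=E
  6. router=(6,3) cycle=19 dir=E
  7. router=(6,4) cycle=20 dir=N
  8. router=(6,5) cycle=21 dir=N
  9. router=(6,6) cycle=22 dir=N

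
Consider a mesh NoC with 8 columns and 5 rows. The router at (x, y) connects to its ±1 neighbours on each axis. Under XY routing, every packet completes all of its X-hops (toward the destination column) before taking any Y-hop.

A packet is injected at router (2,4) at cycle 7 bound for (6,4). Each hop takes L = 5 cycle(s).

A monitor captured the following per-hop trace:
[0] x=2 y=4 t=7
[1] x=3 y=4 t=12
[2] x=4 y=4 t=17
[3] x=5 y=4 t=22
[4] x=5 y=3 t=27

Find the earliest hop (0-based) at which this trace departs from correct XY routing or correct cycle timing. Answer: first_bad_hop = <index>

first_bad_hop = 4

[1] (+1,+0) / 5c ⇒ ok
[2] (+1,+0) / 5c ⇒ ok
[3] (+1,+0) / 5c ⇒ ok
[4] (+0,-1) / 5c ⇒ BAD: Y-move but x=5≠6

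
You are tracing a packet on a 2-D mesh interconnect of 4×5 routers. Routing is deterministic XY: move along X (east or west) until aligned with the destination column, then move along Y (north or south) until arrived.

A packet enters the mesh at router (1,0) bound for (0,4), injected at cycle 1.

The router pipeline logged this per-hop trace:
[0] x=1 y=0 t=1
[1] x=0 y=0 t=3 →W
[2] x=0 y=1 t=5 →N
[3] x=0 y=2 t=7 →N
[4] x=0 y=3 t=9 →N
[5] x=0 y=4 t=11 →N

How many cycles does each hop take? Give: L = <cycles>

L = 2

Δcyc across hop 0→1: 3 − 1 = 2.
One hop costs L cycles, so L = 2.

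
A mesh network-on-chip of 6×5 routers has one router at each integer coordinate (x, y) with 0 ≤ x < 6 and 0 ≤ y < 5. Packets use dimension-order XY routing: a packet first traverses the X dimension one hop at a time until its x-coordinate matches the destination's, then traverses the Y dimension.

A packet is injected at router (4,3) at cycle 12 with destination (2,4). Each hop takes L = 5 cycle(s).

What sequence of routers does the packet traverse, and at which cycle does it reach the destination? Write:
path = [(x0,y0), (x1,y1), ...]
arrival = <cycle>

[0] x=4 y=3 t=12
[1] x=3 y=3 t=17 →W
[2] x=2 y=3 t=22 →W
[3] x=2 y=4 t=27 →N

path = [(4,3), (3,3), (2,3), (2,4)]
arrival = 27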